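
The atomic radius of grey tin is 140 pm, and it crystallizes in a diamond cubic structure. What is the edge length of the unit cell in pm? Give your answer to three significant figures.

In a diamond cubic lattice, nearest neighbors lie along the body diagonal with √3·a = 8r.
a = 8r/√3 = 8 × 140 / 1.7321 = 647 pm.

647 pm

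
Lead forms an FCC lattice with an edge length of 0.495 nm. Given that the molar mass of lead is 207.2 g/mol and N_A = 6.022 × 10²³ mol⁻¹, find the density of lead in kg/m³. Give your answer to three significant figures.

11300 kg/m³

An FCC unit cell contains Z = 4 atoms.
Cell volume: a³ = (0.495 nm)³ = (4.950 × 10^-8 cm)³ = 1.213 × 10^-22 cm³.
ρ = Z·M/(N_A·a³) = 4 × 207.2 / (6.022 × 10²³ × 1.213 × 10^-22) = 11.35 g/cm³ = 11300 kg/m³.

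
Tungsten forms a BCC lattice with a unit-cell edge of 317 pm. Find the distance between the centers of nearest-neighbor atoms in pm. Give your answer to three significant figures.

In a BCC structure, atoms touch along the body diagonal, so √3·a = 4r; the nearest-neighbor distance equals 2r = 0.8660·a.
d = 0.8660 × 317 = 275 pm.

275 pm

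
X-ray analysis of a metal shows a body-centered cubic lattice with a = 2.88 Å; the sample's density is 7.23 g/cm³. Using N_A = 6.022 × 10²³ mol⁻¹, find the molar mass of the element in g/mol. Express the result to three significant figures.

52.0 g/mol

A BCC cell has Z = 2 atoms; a = 2.880 × 10^-8 cm.
M = ρ·N_A·a³/Z = 7.23 × 6.022 × 10²³ × 2.389 × 10^-23 / 2 = 52.0 g/mol.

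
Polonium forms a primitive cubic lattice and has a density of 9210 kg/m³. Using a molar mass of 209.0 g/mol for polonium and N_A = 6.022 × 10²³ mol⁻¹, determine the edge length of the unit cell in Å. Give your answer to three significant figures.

3.35 Å

With Z = 1 atom per simple cubic cell, a³ = Z·M/(N_A·ρ) = 1 × 209.0 / (6.022 × 10²³ × 9.210 g/cm³) = 3.768 × 10^-23 cm³.
a = (3.768 × 10^-23)^(1/3) = 3.353 × 10^-8 cm = 3.35 Å.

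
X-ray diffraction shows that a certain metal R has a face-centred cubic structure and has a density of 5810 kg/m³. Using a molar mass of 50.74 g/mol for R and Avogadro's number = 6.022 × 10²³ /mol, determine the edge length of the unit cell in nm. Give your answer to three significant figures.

0.387 nm

With Z = 4 atoms per FCC cell, a³ = Z·M/(N_A·ρ) = 4 × 50.74 / (6.022 × 10²³ × 5.810 g/cm³) = 5.801 × 10^-23 cm³.
a = (5.801 × 10^-23)^(1/3) = 3.871 × 10^-8 cm = 0.387 nm.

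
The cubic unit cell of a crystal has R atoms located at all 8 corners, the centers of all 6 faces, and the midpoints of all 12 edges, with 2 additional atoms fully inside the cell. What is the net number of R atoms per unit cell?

Corner atoms are shared by 8 cells (1/8 each), face atoms by 2 (1/2 each), edge atoms by 4 (1/4 each), interior atoms are unshared.
Net atoms = 8 × 1/8 + 6 × 1/2 + 12 × 1/4 + 2 = 1 + 3 + 3 + 2 = 9.

9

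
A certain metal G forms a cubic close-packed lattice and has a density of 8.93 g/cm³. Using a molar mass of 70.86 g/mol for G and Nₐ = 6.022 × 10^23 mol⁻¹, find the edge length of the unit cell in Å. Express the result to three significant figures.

With Z = 4 atoms per FCC cell, a³ = Z·M/(N_A·ρ) = 4 × 70.86 / (6.022 × 10²³ × 8.930 g/cm³) = 5.271 × 10^-23 cm³.
a = (5.271 × 10^-23)^(1/3) = 3.749 × 10^-8 cm = 3.75 Å.

3.75 Å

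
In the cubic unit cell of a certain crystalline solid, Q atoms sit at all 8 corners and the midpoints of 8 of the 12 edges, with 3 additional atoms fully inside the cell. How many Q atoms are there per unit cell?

6

Corner atoms are shared by 8 cells (1/8 each), edge atoms by 4 (1/4 each), interior atoms are unshared.
Net atoms = 8 × 1/8 + 8 × 1/4 + 3 = 1 + 2 + 3 = 6.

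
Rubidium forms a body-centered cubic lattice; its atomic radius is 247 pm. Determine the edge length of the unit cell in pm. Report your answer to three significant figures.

570 pm

In a BCC lattice, atoms touch along the body diagonal, so √3·a = 4r.
a = 4r/√3 = 4 × 247 / 1.7321 = 570 pm.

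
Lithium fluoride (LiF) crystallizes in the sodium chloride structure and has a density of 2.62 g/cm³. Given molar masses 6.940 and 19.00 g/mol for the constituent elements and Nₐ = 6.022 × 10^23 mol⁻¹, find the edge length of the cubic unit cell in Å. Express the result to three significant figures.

M(LiF) = 25.94 g/mol; Z = 4 formula units per cell.
a³ = Z·M/(N_A·ρ) = 4 × 25.94 / (6.022 × 10²³ × 2.62) = 6.576 × 10^-23 cm³, so a = 4.036 × 10^-8 cm = 4.04 Å.

4.04 Å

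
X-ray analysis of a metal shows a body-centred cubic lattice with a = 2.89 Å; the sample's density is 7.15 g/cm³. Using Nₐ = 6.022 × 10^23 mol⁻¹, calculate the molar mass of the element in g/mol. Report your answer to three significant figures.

A BCC cell has Z = 2 atoms; a = 2.890 × 10^-8 cm.
M = ρ·N_A·a³/Z = 7.15 × 6.022 × 10²³ × 2.414 × 10^-23 / 2 = 52.0 g/mol.

52.0 g/mol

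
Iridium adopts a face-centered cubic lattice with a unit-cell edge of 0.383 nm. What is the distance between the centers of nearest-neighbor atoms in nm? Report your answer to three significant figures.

0.271 nm

In an FCC structure, atoms touch along the face diagonal, so √2·a = 4r; the nearest-neighbor distance equals 2r = 0.7071·a.
d = 0.7071 × 0.383 = 0.271 nm.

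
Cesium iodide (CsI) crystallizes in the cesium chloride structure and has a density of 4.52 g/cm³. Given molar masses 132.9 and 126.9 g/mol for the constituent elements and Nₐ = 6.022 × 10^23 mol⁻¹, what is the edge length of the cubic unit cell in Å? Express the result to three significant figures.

4.57 Å

M(CsI) = 259.8 g/mol; Z = 1 formula unit per cell.
a³ = Z·M/(N_A·ρ) = 1 × 259.8 / (6.022 × 10²³ × 4.52) = 9.545 × 10^-23 cm³, so a = 4.570 × 10^-8 cm = 4.57 Å.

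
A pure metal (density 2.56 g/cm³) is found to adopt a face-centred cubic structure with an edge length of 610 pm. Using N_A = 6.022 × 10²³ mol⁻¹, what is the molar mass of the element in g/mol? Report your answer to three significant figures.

87.5 g/mol

An FCC cell has Z = 4 atoms; a = 6.100 × 10^-8 cm.
M = ρ·N_A·a³/Z = 2.56 × 6.022 × 10²³ × 2.270 × 10^-22 / 4 = 87.5 g/mol.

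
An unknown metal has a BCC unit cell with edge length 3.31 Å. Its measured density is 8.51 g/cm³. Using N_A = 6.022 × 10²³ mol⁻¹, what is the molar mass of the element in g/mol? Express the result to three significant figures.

A BCC cell has Z = 2 atoms; a = 3.310 × 10^-8 cm.
M = ρ·N_A·a³/Z = 8.51 × 6.022 × 10²³ × 3.626 × 10^-23 / 2 = 92.9 g/mol.

92.9 g/mol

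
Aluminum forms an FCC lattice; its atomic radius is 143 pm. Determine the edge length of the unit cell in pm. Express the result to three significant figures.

404 pm

In an FCC lattice, atoms touch along the face diagonal, so √2·a = 4r.
a = 4r/√2 = 4 × 143 / 1.4142 = 404 pm.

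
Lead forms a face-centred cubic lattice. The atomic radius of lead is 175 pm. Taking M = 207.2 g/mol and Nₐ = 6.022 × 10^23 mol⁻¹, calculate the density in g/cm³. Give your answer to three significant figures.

In an FCC lattice, atoms touch along the face diagonal, so √2·a = 4r, giving a = 495.0 pm = 4.950 × 10^-8 cm.
With Z = 4, ρ = Z·M/(N_A·a³) = 4 × 207.2 / (6.022 × 10²³ × 1.213 × 10^-22) = 11.35 g/cm³.

11.3 g/cm³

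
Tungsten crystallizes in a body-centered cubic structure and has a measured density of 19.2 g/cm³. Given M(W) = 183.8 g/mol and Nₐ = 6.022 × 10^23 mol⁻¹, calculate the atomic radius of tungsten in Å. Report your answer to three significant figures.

For a BCC cell (Z = 2), a³ = Z·M/(N_A·ρ) = 2 × 183.8 / (6.022 × 10²³ × 19.20) = 3.179 × 10^-23 cm³, so a = 3.168 × 10^-8 cm = 3.168 Å.
Atoms touch along the body diagonal, so √3·a = 4r, so r = 0.4330 × a = 1.37 Å.

1.37 Å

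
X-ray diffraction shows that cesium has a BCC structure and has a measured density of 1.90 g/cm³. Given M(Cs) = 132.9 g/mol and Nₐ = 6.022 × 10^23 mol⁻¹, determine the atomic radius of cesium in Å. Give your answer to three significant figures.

For a BCC cell (Z = 2), a³ = Z·M/(N_A·ρ) = 2 × 132.9 / (6.022 × 10²³ × 1.900) = 2.323 × 10^-22 cm³, so a = 6.147 × 10^-8 cm = 6.147 Å.
Atoms touch along the body diagonal, so √3·a = 4r, so r = 0.4330 × a = 2.66 Å.

2.66 Å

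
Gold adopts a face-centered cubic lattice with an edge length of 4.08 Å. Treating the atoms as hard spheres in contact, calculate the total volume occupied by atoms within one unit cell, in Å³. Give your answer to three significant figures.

50.3 Å³

In an FCC lattice atoms touch along the face diagonal, so √2·a = 4r, so r = 0.3536a = 1.442 Å.
V_atoms = Z × (4/3)πr³ = 4 × (4/3)π × (1.442)³ = 50.3 Å³.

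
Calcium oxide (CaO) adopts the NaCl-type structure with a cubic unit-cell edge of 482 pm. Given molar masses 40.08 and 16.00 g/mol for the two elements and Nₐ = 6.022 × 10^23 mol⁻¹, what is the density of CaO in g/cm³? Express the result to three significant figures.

The NaCl-type structure contains Z = 4 formula units per cell; M(CaO) = 40.08 + 16.00 = 56.08 g/mol.
a³ = (4.820 × 10^-8 cm)³ = 1.120 × 10^-22 cm³.
ρ = 4 × 56.08 / (6.022 × 10²³ × 1.120 × 10^-22) = 3.326 g/cm³.

3.33 g/cm³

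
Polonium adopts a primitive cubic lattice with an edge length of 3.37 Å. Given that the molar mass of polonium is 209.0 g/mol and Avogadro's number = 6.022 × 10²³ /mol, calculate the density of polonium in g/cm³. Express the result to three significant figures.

A simple cubic unit cell contains Z = 1 atom.
Cell volume: a³ = (3.37 Å)³ = (3.370 × 10^-8 cm)³ = 3.827 × 10^-23 cm³.
ρ = Z·M/(N_A·a³) = 1 × 209.0 / (6.022 × 10²³ × 3.827 × 10^-23) = 9.068 g/cm³.

9.07 g/cm³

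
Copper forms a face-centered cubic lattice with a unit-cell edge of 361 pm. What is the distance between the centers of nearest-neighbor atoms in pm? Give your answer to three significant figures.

255 pm

In an FCC structure, atoms touch along the face diagonal, so √2·a = 4r; the nearest-neighbor distance equals 2r = 0.7071·a.
d = 0.7071 × 361 = 255 pm.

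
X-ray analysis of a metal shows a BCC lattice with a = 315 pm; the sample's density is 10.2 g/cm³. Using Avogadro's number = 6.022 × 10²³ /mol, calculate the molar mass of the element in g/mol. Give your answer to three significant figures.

96.0 g/mol

A BCC cell has Z = 2 atoms; a = 3.150 × 10^-8 cm.
M = ρ·N_A·a³/Z = 10.2 × 6.022 × 10²³ × 3.126 × 10^-23 / 2 = 96.0 g/mol.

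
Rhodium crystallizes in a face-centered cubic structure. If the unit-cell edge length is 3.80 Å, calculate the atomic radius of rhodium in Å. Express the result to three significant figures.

1.34 Å

In an FCC lattice, atoms touch along the face diagonal, so √2·a = 4r.
r = √2·a/4 = 1.4142 × 3.80 / 4 = 1.34 Å.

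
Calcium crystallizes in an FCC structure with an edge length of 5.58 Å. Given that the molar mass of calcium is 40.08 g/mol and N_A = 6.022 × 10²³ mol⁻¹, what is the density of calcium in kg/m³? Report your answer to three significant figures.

1530 kg/m³

An FCC unit cell contains Z = 4 atoms.
Cell volume: a³ = (5.58 Å)³ = (5.580 × 10^-8 cm)³ = 1.737 × 10^-22 cm³.
ρ = Z·M/(N_A·a³) = 4 × 40.08 / (6.022 × 10²³ × 1.737 × 10^-22) = 1.532 g/cm³ = 1530 kg/m³.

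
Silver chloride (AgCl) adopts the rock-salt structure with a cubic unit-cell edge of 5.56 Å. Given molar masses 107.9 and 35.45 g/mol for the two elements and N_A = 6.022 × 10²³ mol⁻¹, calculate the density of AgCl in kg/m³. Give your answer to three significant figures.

5540 kg/m³

The rock-salt structure contains Z = 4 formula units per cell; M(AgCl) = 107.9 + 35.45 = 143.35 g/mol.
a³ = (5.560 × 10^-8 cm)³ = 1.719 × 10^-22 cm³.
ρ = 4 × 143.35 / (6.022 × 10²³ × 1.719 × 10^-22) = 5.540 g/cm³ = 5540 kg/m³.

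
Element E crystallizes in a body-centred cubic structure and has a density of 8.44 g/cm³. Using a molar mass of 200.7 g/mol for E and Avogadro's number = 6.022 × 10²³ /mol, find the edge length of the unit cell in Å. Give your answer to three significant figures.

4.29 Å

With Z = 2 atoms per BCC cell, a³ = Z·M/(N_A·ρ) = 2 × 200.7 / (6.022 × 10²³ × 8.440 g/cm³) = 7.898 × 10^-23 cm³.
a = (7.898 × 10^-23)^(1/3) = 4.290 × 10^-8 cm = 4.29 Å.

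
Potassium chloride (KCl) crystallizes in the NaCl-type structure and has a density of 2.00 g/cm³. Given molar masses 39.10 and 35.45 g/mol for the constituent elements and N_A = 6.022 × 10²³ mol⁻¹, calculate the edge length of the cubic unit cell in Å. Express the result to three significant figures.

6.28 Å

M(KCl) = 74.55 g/mol; Z = 4 formula units per cell.
a³ = Z·M/(N_A·ρ) = 4 × 74.55 / (6.022 × 10²³ × 2.00) = 2.476 × 10^-22 cm³, so a = 6.279 × 10^-8 cm = 6.28 Å.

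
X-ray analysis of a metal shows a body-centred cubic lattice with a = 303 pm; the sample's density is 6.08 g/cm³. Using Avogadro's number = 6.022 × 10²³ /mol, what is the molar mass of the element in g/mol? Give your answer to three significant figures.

A BCC cell has Z = 2 atoms; a = 3.030 × 10^-8 cm.
M = ρ·N_A·a³/Z = 6.08 × 6.022 × 10²³ × 2.782 × 10^-23 / 2 = 50.9 g/mol.

50.9 g/mol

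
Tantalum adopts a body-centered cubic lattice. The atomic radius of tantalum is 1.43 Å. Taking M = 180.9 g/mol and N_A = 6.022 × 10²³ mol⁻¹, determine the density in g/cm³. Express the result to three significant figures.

In a BCC lattice, atoms touch along the body diagonal, so √3·a = 4r, giving a = 3.302 Å = 3.302 × 10^-8 cm.
With Z = 2, ρ = Z·M/(N_A·a³) = 2 × 180.9 / (6.022 × 10²³ × 3.602 × 10^-23) = 16.68 g/cm³.

16.7 g/cm³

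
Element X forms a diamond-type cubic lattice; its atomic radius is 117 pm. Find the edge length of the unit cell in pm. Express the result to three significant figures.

540 pm

In a diamond cubic lattice, nearest neighbors lie along the body diagonal with √3·a = 8r.
a = 8r/√3 = 8 × 117 / 1.7321 = 540 pm.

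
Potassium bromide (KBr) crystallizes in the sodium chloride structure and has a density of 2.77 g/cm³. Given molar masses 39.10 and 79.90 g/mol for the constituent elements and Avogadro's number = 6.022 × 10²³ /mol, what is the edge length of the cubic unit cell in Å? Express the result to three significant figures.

6.58 Å

M(KBr) = 119.0 g/mol; Z = 4 formula units per cell.
a³ = Z·M/(N_A·ρ) = 4 × 119.0 / (6.022 × 10²³ × 2.77) = 2.854 × 10^-22 cm³, so a = 6.584 × 10^-8 cm = 6.58 Å.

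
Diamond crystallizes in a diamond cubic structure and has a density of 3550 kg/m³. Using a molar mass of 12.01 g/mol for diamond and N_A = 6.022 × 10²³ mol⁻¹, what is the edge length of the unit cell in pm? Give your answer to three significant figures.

356 pm

With Z = 8 atoms per diamond cubic cell, a³ = Z·M/(N_A·ρ) = 8 × 12.01 / (6.022 × 10²³ × 3.550 g/cm³) = 4.494 × 10^-23 cm³.
a = (4.494 × 10^-23)^(1/3) = 3.555 × 10^-8 cm = 356 pm.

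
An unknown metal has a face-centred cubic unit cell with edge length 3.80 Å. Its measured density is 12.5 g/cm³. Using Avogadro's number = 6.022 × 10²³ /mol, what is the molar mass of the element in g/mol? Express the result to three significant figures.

An FCC cell has Z = 4 atoms; a = 3.800 × 10^-8 cm.
M = ρ·N_A·a³/Z = 12.5 × 6.022 × 10²³ × 5.487 × 10^-23 / 4 = 103 g/mol.

103 g/mol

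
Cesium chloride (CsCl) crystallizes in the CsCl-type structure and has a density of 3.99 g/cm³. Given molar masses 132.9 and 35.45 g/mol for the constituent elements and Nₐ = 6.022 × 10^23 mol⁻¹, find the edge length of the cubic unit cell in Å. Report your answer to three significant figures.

M(CsCl) = 168.35 g/mol; Z = 1 formula unit per cell.
a³ = Z·M/(N_A·ρ) = 1 × 168.35 / (6.022 × 10²³ × 3.99) = 7.006 × 10^-23 cm³, so a = 4.123 × 10^-8 cm = 4.12 Å.

4.12 Å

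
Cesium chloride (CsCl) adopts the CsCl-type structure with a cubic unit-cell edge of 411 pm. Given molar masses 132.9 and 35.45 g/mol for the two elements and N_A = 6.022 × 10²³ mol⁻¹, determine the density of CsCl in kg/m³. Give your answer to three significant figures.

4030 kg/m³

The CsCl-type structure contains Z = 1 formula unit per cell; M(CsCl) = 132.9 + 35.45 = 168.35 g/mol.
a³ = (4.110 × 10^-8 cm)³ = 6.943 × 10^-23 cm³.
ρ = 1 × 168.35 / (6.022 × 10²³ × 6.943 × 10^-23) = 4.027 g/cm³ = 4030 kg/m³.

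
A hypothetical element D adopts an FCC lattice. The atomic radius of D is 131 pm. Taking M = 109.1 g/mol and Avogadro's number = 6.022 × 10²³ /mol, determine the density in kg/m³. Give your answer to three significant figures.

14200 kg/m³

In an FCC lattice, atoms touch along the face diagonal, so √2·a = 4r, giving a = 370.5 pm = 3.705 × 10^-8 cm.
With Z = 4, ρ = Z·M/(N_A·a³) = 4 × 109.1 / (6.022 × 10²³ × 5.087 × 10^-23) = 14.25 g/cm³ = 14200 kg/m³.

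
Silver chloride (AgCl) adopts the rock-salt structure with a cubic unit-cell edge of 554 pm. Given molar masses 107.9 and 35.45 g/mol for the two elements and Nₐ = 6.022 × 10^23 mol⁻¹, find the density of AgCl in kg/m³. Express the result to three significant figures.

The rock-salt structure contains Z = 4 formula units per cell; M(AgCl) = 107.9 + 35.45 = 143.35 g/mol.
a³ = (5.540 × 10^-8 cm)³ = 1.700 × 10^-22 cm³.
ρ = 4 × 143.35 / (6.022 × 10²³ × 1.700 × 10^-22) = 5.600 g/cm³ = 5600 kg/m³.

5600 kg/m³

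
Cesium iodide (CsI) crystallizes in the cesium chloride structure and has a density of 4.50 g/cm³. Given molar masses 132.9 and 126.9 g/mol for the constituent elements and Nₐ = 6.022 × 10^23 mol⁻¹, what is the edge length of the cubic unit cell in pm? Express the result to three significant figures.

458 pm

M(CsI) = 259.8 g/mol; Z = 1 formula unit per cell.
a³ = Z·M/(N_A·ρ) = 1 × 259.8 / (6.022 × 10²³ × 4.50) = 9.587 × 10^-23 cm³, so a = 4.577 × 10^-8 cm = 458 pm.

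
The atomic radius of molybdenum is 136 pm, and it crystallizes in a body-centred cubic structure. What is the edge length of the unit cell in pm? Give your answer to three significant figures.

In a BCC lattice, atoms touch along the body diagonal, so √3·a = 4r.
a = 4r/√3 = 4 × 136 / 1.7321 = 314 pm.

314 pm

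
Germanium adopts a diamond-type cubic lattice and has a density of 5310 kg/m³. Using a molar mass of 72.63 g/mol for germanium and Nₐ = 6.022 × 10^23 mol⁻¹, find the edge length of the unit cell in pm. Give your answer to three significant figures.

With Z = 8 atoms per diamond cubic cell, a³ = Z·M/(N_A·ρ) = 8 × 72.63 / (6.022 × 10²³ × 5.310 g/cm³) = 1.817 × 10^-22 cm³.
a = (1.817 × 10^-22)^(1/3) = 5.664 × 10^-8 cm = 566 pm.

566 pm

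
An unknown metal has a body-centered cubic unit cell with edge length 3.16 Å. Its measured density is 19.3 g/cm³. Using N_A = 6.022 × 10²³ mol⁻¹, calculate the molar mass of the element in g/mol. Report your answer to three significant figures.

A BCC cell has Z = 2 atoms; a = 3.160 × 10^-8 cm.
M = ρ·N_A·a³/Z = 19.3 × 6.022 × 10²³ × 3.155 × 10^-23 / 2 = 183 g/mol.

183 g/mol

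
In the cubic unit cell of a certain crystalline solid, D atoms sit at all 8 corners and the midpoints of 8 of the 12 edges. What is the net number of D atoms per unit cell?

3

Corner atoms are shared by 8 cells (1/8 each), edge atoms by 4 (1/4 each).
Net atoms = 8 × 1/8 + 8 × 1/4 = 1 + 2 = 3.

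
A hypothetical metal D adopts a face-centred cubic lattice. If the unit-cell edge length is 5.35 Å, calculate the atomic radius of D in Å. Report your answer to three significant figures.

In an FCC lattice, atoms touch along the face diagonal, so √2·a = 4r.
r = √2·a/4 = 1.4142 × 5.35 / 4 = 1.89 Å.

1.89 Å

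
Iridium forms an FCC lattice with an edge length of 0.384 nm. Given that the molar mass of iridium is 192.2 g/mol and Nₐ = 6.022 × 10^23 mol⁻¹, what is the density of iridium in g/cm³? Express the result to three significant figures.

An FCC unit cell contains Z = 4 atoms.
Cell volume: a³ = (0.384 nm)³ = (3.840 × 10^-8 cm)³ = 5.662 × 10^-23 cm³.
ρ = Z·M/(N_A·a³) = 4 × 192.2 / (6.022 × 10²³ × 5.662 × 10^-23) = 22.55 g/cm³.

22.5 g/cm³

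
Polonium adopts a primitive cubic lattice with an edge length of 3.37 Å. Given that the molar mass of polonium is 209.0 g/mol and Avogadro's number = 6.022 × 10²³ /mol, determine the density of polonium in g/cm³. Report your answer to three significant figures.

A simple cubic unit cell contains Z = 1 atom.
Cell volume: a³ = (3.37 Å)³ = (3.370 × 10^-8 cm)³ = 3.827 × 10^-23 cm³.
ρ = Z·M/(N_A·a³) = 1 × 209.0 / (6.022 × 10²³ × 3.827 × 10^-23) = 9.068 g/cm³.

9.07 g/cm³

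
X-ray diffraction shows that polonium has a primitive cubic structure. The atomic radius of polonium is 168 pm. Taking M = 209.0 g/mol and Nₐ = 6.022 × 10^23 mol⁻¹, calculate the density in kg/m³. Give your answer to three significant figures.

In a simple cubic lattice, atoms touch along the cell edge, so a = 2r, giving a = 336.0 pm = 3.360 × 10^-8 cm.
With Z = 1, ρ = Z·M/(N_A·a³) = 1 × 209.0 / (6.022 × 10²³ × 3.793 × 10^-23) = 9.149 g/cm³ = 9150 kg/m³.

9150 kg/m³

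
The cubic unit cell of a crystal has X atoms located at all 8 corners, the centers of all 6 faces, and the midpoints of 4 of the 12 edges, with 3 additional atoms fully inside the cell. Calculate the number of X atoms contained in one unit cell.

8

Corner atoms are shared by 8 cells (1/8 each), face atoms by 2 (1/2 each), edge atoms by 4 (1/4 each), interior atoms are unshared.
Net atoms = 8 × 1/8 + 6 × 1/2 + 4 × 1/4 + 3 = 1 + 3 + 1 + 3 = 8.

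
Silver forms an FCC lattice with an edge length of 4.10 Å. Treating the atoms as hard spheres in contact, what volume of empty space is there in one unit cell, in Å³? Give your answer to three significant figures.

17.9 Å³

In an FCC lattice atoms touch along the face diagonal, so √2·a = 4r, so r = 0.3536a = 1.450 Å.
V_cell = a³ = 68.92 Å³; V_atoms = 4 × (4/3)πr³ = 51.03 Å³.
Empty space = 68.92 − 51.03 = 17.9 Å³.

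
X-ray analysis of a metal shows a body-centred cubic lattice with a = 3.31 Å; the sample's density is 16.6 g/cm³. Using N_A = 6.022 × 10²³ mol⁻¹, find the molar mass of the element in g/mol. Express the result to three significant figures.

181 g/mol

A BCC cell has Z = 2 atoms; a = 3.310 × 10^-8 cm.
M = ρ·N_A·a³/Z = 16.6 × 6.022 × 10²³ × 3.626 × 10^-23 / 2 = 181 g/mol.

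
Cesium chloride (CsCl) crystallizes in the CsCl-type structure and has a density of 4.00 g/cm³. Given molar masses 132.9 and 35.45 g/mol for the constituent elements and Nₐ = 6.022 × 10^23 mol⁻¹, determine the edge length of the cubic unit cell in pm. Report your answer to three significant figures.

412 pm

M(CsCl) = 168.35 g/mol; Z = 1 formula unit per cell.
a³ = Z·M/(N_A·ρ) = 1 × 168.35 / (6.022 × 10²³ × 4.00) = 6.989 × 10^-23 cm³, so a = 4.119 × 10^-8 cm = 412 pm.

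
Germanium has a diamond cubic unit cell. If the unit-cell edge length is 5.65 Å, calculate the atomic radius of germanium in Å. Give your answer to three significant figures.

In a diamond cubic lattice, nearest neighbors lie along the body diagonal with √3·a = 8r.
r = √3·a/8 = 1.7321 × 5.65 / 8 = 1.22 Å.

1.22 Å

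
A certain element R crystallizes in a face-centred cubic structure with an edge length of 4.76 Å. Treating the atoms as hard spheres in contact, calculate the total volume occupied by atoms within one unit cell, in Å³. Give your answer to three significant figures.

79.9 Å³

In an FCC lattice atoms touch along the face diagonal, so √2·a = 4r, so r = 0.3536a = 1.683 Å.
V_atoms = Z × (4/3)πr³ = 4 × (4/3)π × (1.683)³ = 79.9 Å³.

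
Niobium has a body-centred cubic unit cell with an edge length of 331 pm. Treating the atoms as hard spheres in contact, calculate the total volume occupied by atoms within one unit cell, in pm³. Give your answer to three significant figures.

In a BCC lattice atoms touch along the body diagonal, so √3·a = 4r, so r = 0.4330a = 143.3 pm.
V_atoms = Z × (4/3)πr³ = 2 × (4/3)π × (143.3)³ = 2.47 × 10^7 pm³.

2.47 × 10^7 pm³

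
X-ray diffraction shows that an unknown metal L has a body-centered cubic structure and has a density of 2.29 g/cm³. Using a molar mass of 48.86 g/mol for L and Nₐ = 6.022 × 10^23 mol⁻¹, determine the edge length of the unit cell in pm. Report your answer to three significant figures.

With Z = 2 atoms per BCC cell, a³ = Z·M/(N_A·ρ) = 2 × 48.86 / (6.022 × 10²³ × 2.290 g/cm³) = 7.086 × 10^-23 cm³.
a = (7.086 × 10^-23)^(1/3) = 4.138 × 10^-8 cm = 414 pm.

414 pm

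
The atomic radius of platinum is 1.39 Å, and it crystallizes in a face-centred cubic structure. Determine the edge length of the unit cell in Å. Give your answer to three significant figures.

In an FCC lattice, atoms touch along the face diagonal, so √2·a = 4r.
a = 4r/√2 = 4 × 1.39 / 1.4142 = 3.93 Å.

3.93 Å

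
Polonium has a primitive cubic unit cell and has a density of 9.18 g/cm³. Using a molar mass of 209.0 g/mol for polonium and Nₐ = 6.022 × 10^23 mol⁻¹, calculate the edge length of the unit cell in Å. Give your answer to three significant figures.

With Z = 1 atom per simple cubic cell, a³ = Z·M/(N_A·ρ) = 1 × 209.0 / (6.022 × 10²³ × 9.180 g/cm³) = 3.781 × 10^-23 cm³.
a = (3.781 × 10^-23)^(1/3) = 3.356 × 10^-8 cm = 3.36 Å.

3.36 Å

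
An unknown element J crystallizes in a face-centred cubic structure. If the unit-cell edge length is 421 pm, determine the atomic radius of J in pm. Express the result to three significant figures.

In an FCC lattice, atoms touch along the face diagonal, so √2·a = 4r.
r = √2·a/4 = 1.4142 × 421 / 4 = 149 pm.

149 pm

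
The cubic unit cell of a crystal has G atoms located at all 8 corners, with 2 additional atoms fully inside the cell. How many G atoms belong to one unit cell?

Corner atoms are shared by 8 cells (1/8 each), interior atoms are unshared.
Net atoms = 8 × 1/8 + 2 = 1 + 2 = 3.

3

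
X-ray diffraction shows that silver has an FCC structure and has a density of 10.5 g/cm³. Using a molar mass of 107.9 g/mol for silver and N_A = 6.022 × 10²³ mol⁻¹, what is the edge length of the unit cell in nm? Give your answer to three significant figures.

0.409 nm

With Z = 4 atoms per FCC cell, a³ = Z·M/(N_A·ρ) = 4 × 107.9 / (6.022 × 10²³ × 10.50 g/cm³) = 6.826 × 10^-23 cm³.
a = (6.826 × 10^-23)^(1/3) = 4.087 × 10^-8 cm = 0.409 nm.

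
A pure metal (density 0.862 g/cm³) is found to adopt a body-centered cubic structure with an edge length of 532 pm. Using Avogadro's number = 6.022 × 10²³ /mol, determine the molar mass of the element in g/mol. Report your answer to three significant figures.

39.1 g/mol

A BCC cell has Z = 2 atoms; a = 5.320 × 10^-8 cm.
M = ρ·N_A·a³/Z = 0.862 × 6.022 × 10²³ × 1.506 × 10^-22 / 2 = 39.1 g/mol.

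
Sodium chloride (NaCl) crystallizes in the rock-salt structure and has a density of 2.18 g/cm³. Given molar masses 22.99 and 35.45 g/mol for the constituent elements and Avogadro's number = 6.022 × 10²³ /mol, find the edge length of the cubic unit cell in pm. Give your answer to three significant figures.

563 pm

M(NaCl) = 58.44 g/mol; Z = 4 formula units per cell.
a³ = Z·M/(N_A·ρ) = 4 × 58.44 / (6.022 × 10²³ × 2.18) = 1.781 × 10^-22 cm³, so a = 5.626 × 10^-8 cm = 563 pm.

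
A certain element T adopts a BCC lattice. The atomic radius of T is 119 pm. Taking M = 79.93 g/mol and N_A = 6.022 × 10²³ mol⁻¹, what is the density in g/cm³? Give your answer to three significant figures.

12.8 g/cm³

In a BCC lattice, atoms touch along the body diagonal, so √3·a = 4r, giving a = 274.8 pm = 2.748 × 10^-8 cm.
With Z = 2, ρ = Z·M/(N_A·a³) = 2 × 79.93 / (6.022 × 10²³ × 2.076 × 10^-23) = 12.79 g/cm³.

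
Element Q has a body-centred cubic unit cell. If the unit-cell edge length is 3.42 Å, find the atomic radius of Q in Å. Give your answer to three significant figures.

1.48 Å

In a BCC lattice, atoms touch along the body diagonal, so √3·a = 4r.
r = √3·a/4 = 1.7321 × 3.42 / 4 = 1.48 Å.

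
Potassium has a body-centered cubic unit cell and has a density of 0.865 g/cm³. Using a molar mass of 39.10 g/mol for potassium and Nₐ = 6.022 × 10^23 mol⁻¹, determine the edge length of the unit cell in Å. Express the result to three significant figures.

5.31 Å

With Z = 2 atoms per BCC cell, a³ = Z·M/(N_A·ρ) = 2 × 39.10 / (6.022 × 10²³ × 0.8650 g/cm³) = 1.501 × 10^-22 cm³.
a = (1.501 × 10^-22)^(1/3) = 5.315 × 10^-8 cm = 5.31 Å.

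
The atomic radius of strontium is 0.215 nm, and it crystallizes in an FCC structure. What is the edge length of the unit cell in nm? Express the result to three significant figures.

0.608 nm

In an FCC lattice, atoms touch along the face diagonal, so √2·a = 4r.
a = 4r/√2 = 4 × 0.215 / 1.4142 = 0.608 nm.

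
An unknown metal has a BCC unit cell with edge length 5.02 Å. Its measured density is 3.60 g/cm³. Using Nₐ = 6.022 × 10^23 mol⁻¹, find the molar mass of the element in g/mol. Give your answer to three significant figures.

A BCC cell has Z = 2 atoms; a = 5.020 × 10^-8 cm.
M = ρ·N_A·a³/Z = 3.60 × 6.022 × 10²³ × 1.265 × 10^-22 / 2 = 137 g/mol.

137 g/mol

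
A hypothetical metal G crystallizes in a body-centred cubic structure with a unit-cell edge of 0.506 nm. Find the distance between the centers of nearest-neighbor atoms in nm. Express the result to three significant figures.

In a BCC structure, atoms touch along the body diagonal, so √3·a = 4r; the nearest-neighbor distance equals 2r = 0.8660·a.
d = 0.8660 × 0.506 = 0.438 nm.

0.438 nm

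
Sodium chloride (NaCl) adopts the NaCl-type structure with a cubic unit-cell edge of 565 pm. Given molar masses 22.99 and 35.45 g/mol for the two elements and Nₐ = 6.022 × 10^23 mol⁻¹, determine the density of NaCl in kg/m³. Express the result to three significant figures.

The NaCl-type structure contains Z = 4 formula units per cell; M(NaCl) = 22.99 + 35.45 = 58.44 g/mol.
a³ = (5.650 × 10^-8 cm)³ = 1.804 × 10^-22 cm³.
ρ = 4 × 58.44 / (6.022 × 10²³ × 1.804 × 10^-22) = 2.152 g/cm³ = 2150 kg/m³.

2150 kg/m³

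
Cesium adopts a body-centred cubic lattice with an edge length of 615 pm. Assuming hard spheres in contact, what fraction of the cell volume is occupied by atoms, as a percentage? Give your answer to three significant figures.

68.0%

In a BCC lattice atoms touch along the body diagonal, so √3·a = 4r, so r = 0.4330a = 266.3 pm.
Packing fraction = Z·(4/3)πr³ / a³ = 2 × (4/3)π × (266.3)³ / (615)³ = 0.6802 = 68.0%.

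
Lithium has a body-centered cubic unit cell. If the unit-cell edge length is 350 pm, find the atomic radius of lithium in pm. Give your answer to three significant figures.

152 pm

In a BCC lattice, atoms touch along the body diagonal, so √3·a = 4r.
r = √3·a/4 = 1.7321 × 350 / 4 = 152 pm.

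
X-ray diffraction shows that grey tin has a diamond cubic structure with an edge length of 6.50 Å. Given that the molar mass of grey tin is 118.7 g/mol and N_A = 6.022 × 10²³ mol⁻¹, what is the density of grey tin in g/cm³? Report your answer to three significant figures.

5.74 g/cm³

A diamond cubic unit cell contains Z = 8 atoms.
Cell volume: a³ = (6.50 Å)³ = (6.500 × 10^-8 cm)³ = 2.746 × 10^-22 cm³.
ρ = Z·M/(N_A·a³) = 8 × 118.7 / (6.022 × 10²³ × 2.746 × 10^-22) = 5.742 g/cm³.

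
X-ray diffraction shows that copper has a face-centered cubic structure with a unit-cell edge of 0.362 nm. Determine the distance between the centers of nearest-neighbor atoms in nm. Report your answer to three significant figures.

In an FCC structure, atoms touch along the face diagonal, so √2·a = 4r; the nearest-neighbor distance equals 2r = 0.7071·a.
d = 0.7071 × 0.362 = 0.256 nm.

0.256 nm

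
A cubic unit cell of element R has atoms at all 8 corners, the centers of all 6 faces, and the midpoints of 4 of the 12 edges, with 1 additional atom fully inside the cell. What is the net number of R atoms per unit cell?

Corner atoms are shared by 8 cells (1/8 each), face atoms by 2 (1/2 each), edge atoms by 4 (1/4 each), interior atoms are unshared.
Net atoms = 8 × 1/8 + 6 × 1/2 + 4 × 1/4 + 1 = 1 + 3 + 1 + 1 = 6.

6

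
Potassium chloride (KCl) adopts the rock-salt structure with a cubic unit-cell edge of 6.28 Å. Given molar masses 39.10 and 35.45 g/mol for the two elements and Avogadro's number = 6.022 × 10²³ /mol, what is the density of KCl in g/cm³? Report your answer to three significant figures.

2.00 g/cm³

The rock-salt structure contains Z = 4 formula units per cell; M(KCl) = 39.10 + 35.45 = 74.55 g/mol.
a³ = (6.280 × 10^-8 cm)³ = 2.477 × 10^-22 cm³.
ρ = 4 × 74.55 / (6.022 × 10²³ × 2.477 × 10^-22) = 1.999 g/cm³.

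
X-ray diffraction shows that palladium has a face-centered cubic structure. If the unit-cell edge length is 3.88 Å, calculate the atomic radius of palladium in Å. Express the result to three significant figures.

1.37 Å

In an FCC lattice, atoms touch along the face diagonal, so √2·a = 4r.
r = √2·a/4 = 1.4142 × 3.88 / 4 = 1.37 Å.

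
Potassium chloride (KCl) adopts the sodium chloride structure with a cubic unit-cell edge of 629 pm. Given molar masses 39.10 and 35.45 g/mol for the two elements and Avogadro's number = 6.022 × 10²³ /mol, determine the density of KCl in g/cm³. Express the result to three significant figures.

1.99 g/cm³

The sodium chloride structure contains Z = 4 formula units per cell; M(KCl) = 39.10 + 35.45 = 74.55 g/mol.
a³ = (6.290 × 10^-8 cm)³ = 2.489 × 10^-22 cm³.
ρ = 4 × 74.55 / (6.022 × 10²³ × 2.489 × 10^-22) = 1.990 g/cm³.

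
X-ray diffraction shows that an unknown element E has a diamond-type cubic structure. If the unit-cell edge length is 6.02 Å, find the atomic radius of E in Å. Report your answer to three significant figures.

In a diamond cubic lattice, nearest neighbors lie along the body diagonal with √3·a = 8r.
r = √3·a/8 = 1.7321 × 6.02 / 8 = 1.30 Å.

1.30 Å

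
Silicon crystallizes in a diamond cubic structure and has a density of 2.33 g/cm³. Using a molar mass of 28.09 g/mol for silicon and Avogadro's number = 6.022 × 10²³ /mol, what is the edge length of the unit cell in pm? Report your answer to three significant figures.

With Z = 8 atoms per diamond cubic cell, a³ = Z·M/(N_A·ρ) = 8 × 28.09 / (6.022 × 10²³ × 2.330 g/cm³) = 1.602 × 10^-22 cm³.
a = (1.602 × 10^-22)^(1/3) = 5.431 × 10^-8 cm = 543 pm.

543 pm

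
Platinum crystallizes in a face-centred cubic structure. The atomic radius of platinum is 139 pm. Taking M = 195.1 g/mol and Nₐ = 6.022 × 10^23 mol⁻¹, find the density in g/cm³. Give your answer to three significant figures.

21.3 g/cm³

In an FCC lattice, atoms touch along the face diagonal, so √2·a = 4r, giving a = 393.2 pm = 3.932 × 10^-8 cm.
With Z = 4, ρ = Z·M/(N_A·a³) = 4 × 195.1 / (6.022 × 10²³ × 6.077 × 10^-23) = 21.33 g/cm³.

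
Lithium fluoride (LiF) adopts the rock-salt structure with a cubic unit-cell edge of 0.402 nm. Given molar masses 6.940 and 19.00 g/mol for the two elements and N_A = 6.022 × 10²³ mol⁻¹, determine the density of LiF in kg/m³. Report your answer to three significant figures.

The rock-salt structure contains Z = 4 formula units per cell; M(LiF) = 6.940 + 19.00 = 25.94 g/mol.
a³ = (4.020 × 10^-8 cm)³ = 6.496 × 10^-23 cm³.
ρ = 4 × 25.94 / (6.022 × 10²³ × 6.496 × 10^-23) = 2.652 g/cm³ = 2650 kg/m³.

2650 kg/m³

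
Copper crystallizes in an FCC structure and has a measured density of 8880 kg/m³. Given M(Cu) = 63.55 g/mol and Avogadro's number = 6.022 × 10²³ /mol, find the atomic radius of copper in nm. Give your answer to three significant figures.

0.128 nm

For an FCC cell (Z = 4), a³ = Z·M/(N_A·ρ) = 4 × 63.55 / (6.022 × 10²³ × 8.880) = 4.754 × 10^-23 cm³, so a = 3.622 × 10^-8 cm = 0.3622 nm.
Atoms touch along the face diagonal, so √2·a = 4r, so r = 0.3536 × a = 0.128 nm.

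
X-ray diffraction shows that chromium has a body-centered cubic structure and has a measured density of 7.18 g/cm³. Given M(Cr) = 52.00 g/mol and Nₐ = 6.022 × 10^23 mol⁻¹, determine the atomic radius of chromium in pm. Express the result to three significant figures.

For a BCC cell (Z = 2), a³ = Z·M/(N_A·ρ) = 2 × 52.00 / (6.022 × 10²³ × 7.180) = 2.405 × 10^-23 cm³, so a = 2.887 × 10^-8 cm = 288.7 pm.
Atoms touch along the body diagonal, so √3·a = 4r, so r = 0.4330 × a = 125 pm.

125 pm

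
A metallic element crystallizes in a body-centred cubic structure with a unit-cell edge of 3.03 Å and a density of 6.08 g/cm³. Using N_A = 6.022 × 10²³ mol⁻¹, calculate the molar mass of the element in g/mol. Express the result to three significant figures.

A BCC cell has Z = 2 atoms; a = 3.030 × 10^-8 cm.
M = ρ·N_A·a³/Z = 6.08 × 6.022 × 10²³ × 2.782 × 10^-23 / 2 = 50.9 g/mol.

50.9 g/mol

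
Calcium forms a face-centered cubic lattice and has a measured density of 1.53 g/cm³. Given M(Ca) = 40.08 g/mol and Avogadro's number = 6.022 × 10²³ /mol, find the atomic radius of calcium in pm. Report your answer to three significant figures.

For an FCC cell (Z = 4), a³ = Z·M/(N_A·ρ) = 4 × 40.08 / (6.022 × 10²³ × 1.530) = 1.740 × 10^-22 cm³, so a = 5.583 × 10^-8 cm = 558.3 pm.
Atoms touch along the face diagonal, so √2·a = 4r, so r = 0.3536 × a = 197 pm.

197 pm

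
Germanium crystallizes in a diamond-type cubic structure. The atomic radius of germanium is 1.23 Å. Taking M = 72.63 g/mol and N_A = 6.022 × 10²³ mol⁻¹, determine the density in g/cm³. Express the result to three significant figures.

5.26 g/cm³

In a diamond cubic lattice, nearest neighbors lie along the body diagonal with √3·a = 8r, giving a = 5.681 Å = 5.681 × 10^-8 cm.
With Z = 8, ρ = Z·M/(N_A·a³) = 8 × 72.63 / (6.022 × 10²³ × 1.834 × 10^-22) = 5.262 g/cm³.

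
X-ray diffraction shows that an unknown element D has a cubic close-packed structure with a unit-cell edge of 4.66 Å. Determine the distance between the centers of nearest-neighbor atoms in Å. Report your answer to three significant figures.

3.30 Å

In an FCC structure, atoms touch along the face diagonal, so √2·a = 4r; the nearest-neighbor distance equals 2r = 0.7071·a.
d = 0.7071 × 4.66 = 3.30 Å.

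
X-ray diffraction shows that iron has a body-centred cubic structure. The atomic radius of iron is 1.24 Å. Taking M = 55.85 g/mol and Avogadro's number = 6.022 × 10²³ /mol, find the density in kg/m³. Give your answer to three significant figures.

7900 kg/m³

In a BCC lattice, atoms touch along the body diagonal, so √3·a = 4r, giving a = 2.864 Å = 2.864 × 10^-8 cm.
With Z = 2, ρ = Z·M/(N_A·a³) = 2 × 55.85 / (6.022 × 10²³ × 2.348 × 10^-23) = 7.899 g/cm³ = 7900 kg/m³.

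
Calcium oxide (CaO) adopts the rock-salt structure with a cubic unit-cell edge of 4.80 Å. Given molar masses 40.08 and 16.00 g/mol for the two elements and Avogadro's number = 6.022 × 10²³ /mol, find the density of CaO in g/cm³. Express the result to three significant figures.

3.37 g/cm³

The rock-salt structure contains Z = 4 formula units per cell; M(CaO) = 40.08 + 16.00 = 56.08 g/mol.
a³ = (4.800 × 10^-8 cm)³ = 1.106 × 10^-22 cm³.
ρ = 4 × 56.08 / (6.022 × 10²³ × 1.106 × 10^-22) = 3.368 g/cm³.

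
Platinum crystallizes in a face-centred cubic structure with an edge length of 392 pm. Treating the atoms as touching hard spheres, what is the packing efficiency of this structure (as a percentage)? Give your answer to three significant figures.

74.0%

In an FCC lattice atoms touch along the face diagonal, so √2·a = 4r, so r = 0.3536a = 138.6 pm.
Packing fraction = Z·(4/3)πr³ / a³ = 4 × (4/3)π × (138.6)³ / (392)³ = 0.7405 = 74.0%.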